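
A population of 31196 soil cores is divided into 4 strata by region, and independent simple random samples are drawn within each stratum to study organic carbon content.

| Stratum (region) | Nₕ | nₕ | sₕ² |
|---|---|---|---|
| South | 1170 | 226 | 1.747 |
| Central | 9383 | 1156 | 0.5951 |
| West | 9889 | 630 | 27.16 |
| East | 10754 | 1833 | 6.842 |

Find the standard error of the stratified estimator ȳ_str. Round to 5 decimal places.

0.06689

Var(ȳ_str) = Σₕ Wₕ²(1 − fₕ)sₕ²/nₕ with Wₕ = Nₕ/N, N = 31196.
South: Wₕ = 0.03750481; term = 0.03750481²·(1 − 0.19316239)·1.747/226 = 8.7729267 × 10^-6.
Central: Wₕ = 0.30077574; term = 0.30077574²·(1 − 0.12320153)·0.5951/1156 = 4.0833585 × 10^-5.
West: Wₕ = 0.31699577; term = 0.31699577²·(1 − 0.06370715)·27.16/630 = 0.0040560925.
East: Wₕ = 0.34472368; term = 0.34472368²·(1 − 0.17044821)·6.842/1833 = 3.6796487 × 10^-4.
Sum = 0.0044736639.
SE = √(0.0044736639) = 0.06689.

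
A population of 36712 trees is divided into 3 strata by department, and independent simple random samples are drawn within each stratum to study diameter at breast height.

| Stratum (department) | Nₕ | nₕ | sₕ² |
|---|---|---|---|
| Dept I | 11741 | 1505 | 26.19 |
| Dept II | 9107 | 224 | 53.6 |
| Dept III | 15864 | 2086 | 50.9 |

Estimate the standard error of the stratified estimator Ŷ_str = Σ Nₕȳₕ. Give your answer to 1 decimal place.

Var(Ŷ_str) = Σₕ Nₕ²(1 − fₕ)sₕ²/nₕ.
Dept I: 11741²·(1 − 1505/11741)·26.19/1505 = 2.0913868 × 10^6.
Dept II: 9107²·(1 − 224/9107)·53.6/224 = 1.9357612 × 10^7.
Dept III: 15864²·(1 − 2086/15864)·50.9/2086 = 5.3333779 × 10^6.
Sum = 2.6782377 × 10^7.
SE = √(2.6782377 × 10^7) = 5175.2.

5175.2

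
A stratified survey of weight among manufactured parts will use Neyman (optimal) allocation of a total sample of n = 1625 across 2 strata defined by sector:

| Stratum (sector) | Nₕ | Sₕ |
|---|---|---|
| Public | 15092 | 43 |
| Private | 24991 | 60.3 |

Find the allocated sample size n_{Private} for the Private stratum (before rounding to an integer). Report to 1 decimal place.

Neyman allocation: nₕ = n·NₕSₕ / Σⱼ NⱼSⱼ.
Σ NⱼSⱼ = 15092·43 + 24991·60.3 = 2.1559133 × 10^6.
n_{Private} = 1625·24991·60.3 / (2.1559133 × 10^6) = 1135.9.

1135.9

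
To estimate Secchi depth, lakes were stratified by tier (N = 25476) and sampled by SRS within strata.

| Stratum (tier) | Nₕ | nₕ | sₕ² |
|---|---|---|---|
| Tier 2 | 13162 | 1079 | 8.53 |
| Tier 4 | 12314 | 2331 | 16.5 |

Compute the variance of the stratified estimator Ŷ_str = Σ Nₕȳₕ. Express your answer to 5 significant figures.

2.1274 × 10^6

Var(Ŷ_str) = Σₕ Nₕ²(1 − fₕ)sₕ²/nₕ.
Tier 2: 13162²·(1 − 1079/13162)·8.53/1079 = 1.2572575 × 10^6.
Tier 4: 12314²·(1 − 2331/12314)·16.5/2331 = 870165.56.
Sum = 2.1274231 × 10^6.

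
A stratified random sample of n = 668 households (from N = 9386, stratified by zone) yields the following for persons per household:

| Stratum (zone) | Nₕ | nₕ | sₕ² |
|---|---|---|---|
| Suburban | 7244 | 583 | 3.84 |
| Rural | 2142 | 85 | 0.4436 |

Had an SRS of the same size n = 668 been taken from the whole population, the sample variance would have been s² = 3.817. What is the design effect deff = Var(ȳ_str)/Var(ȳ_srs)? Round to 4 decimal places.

0.7289

Var(ȳ_str) = Σ Wₕ²(1−fₕ)sₕ²/nₕ with Wₕ = Nₕ/9386:
  Suburban: (7244/9386)²·(1−583/7244)·3.84/583 = 0.0036076089
  Rural: (2142/9386)²·(1−85/2142)·0.4436/85 = 2.6101488 × 10^-4
  → Var(ȳ_str) = 0.0038686238.
Var(ȳ_srs) = (1 − 668/9386)·3.817/668 = 0.0053074023.
deff = 0.0038686238 / 0.0053074023 = 0.7289.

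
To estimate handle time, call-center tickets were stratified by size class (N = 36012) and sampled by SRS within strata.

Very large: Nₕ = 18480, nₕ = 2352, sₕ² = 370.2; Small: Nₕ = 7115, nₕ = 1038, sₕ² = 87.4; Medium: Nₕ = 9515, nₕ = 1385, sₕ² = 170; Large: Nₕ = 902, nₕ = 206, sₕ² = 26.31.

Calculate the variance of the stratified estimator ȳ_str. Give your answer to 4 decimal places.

Var(ȳ_str) = Σₕ Wₕ²(1 − fₕ)sₕ²/nₕ with Wₕ = Nₕ/N, N = 36012.
Very large: Wₕ = 0.51316228; term = 0.51316228²·(1 − 0.12727273)·370.2/2352 = 0.036173214.
Small: Wₕ = 0.19757303; term = 0.19757303²·(1 − 0.14588897)·87.4/1038 = 0.0028072671.
Medium: Wₕ = 0.26421748; term = 0.26421748²·(1 − 0.14555964)·170/1385 = 0.0073215664.
Large: Wₕ = 0.02504721; term = 0.02504721²·(1 − 0.22838137)·26.31/206 = 6.1826537 × 10^-5.
Sum = 0.046363874.

0.0464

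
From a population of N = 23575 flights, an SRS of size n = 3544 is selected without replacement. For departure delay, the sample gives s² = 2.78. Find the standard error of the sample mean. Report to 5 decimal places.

Under SRS without replacement, Var(ȳ) = (1 − f)·s²/n with f = n/N = 3544/23575 = 0.15032874.
Var(ȳ) = (1 − 0.15032874)·2.78/3544 = 0.84967126·7.8442438 × 10^-4 = 6.6650285 × 10^-4.
SE(ȳ) = √(6.6650285 × 10^-4) = 0.02582.

0.02582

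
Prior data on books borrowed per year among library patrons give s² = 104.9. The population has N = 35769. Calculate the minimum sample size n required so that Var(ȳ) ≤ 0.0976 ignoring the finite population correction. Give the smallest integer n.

1075

Without fpc, n₀ = s²/D = 104.9/0.0976 = 1074.7951.
Rounding up, n = 1075.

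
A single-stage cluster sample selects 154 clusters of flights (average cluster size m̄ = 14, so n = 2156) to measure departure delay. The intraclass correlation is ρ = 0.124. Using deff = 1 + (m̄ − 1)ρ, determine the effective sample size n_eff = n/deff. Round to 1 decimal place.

825.4

deff = 1 + (14 − 1)·0.124 = 1 + 1.612 = 2.612.
n_eff = 2156 / 2.612 = 825.4.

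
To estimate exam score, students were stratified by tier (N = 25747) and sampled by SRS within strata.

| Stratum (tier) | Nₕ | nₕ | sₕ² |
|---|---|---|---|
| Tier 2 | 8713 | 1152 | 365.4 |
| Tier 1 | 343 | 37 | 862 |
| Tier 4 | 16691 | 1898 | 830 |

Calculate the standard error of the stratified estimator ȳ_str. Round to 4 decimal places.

Var(ȳ_str) = Σₕ Wₕ²(1 − fₕ)sₕ²/nₕ with Wₕ = Nₕ/N, N = 25747.
Tier 2: Wₕ = 0.33840836; term = 0.33840836²·(1 − 0.13221623)·365.4/1152 = 0.031521709.
Tier 1: Wₕ = 0.01332194; term = 0.01332194²·(1 − 0.10787172)·862/37 = 0.0036886532.
Tier 4: Wₕ = 0.64826970; term = 0.64826970²·(1 − 0.11371398)·830/1898 = 0.1628798.
Sum = 0.19809016.
SE = √(0.19809016) = 0.4451.

0.4451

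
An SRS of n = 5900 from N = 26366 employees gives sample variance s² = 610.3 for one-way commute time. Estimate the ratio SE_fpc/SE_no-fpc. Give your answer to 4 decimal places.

0.8810

f = n/N = 5900/26366 = 0.22377304.
SE_no-fpc = √(s²/n) = 0.32162195; SE_fpc = √((1−f)s²/n) = 0.28336098.
Ratio = √(1−f) = 0.88103743.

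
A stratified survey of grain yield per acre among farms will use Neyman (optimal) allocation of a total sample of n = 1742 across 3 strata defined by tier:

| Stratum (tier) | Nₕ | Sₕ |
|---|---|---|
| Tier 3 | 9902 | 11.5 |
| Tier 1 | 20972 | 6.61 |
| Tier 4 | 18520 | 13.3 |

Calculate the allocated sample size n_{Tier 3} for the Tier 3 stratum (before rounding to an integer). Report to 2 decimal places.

397.68

Neyman allocation: nₕ = n·NₕSₕ / Σⱼ NⱼSⱼ.
Σ NⱼSⱼ = 9902·11.5 + 20972·6.61 + 18520·13.3 = 498813.92.
n_{Tier 3} = 1742·9902·11.5 / 498813.92 = 397.68.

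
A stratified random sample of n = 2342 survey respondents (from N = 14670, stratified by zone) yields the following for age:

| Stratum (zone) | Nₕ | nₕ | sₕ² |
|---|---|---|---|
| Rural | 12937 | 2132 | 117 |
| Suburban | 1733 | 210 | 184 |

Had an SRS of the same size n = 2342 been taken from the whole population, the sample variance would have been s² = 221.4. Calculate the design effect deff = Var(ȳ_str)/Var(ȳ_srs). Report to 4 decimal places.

Var(ȳ_str) = Σ Wₕ²(1−fₕ)sₕ²/nₕ with Wₕ = Nₕ/14670:
  Rural: (12937/14670)²·(1−2132/12937)·117/2132 = 0.035644849
  Suburban: (1733/14670)²·(1−210/1733)·184/210 = 0.010745751
  → Var(ȳ_str) = 0.0463906.
Var(ȳ_srs) = (1 − 2342/14670)·221.4/2342 = 0.079442561.
deff = 0.0463906 / 0.079442561 = 0.5840.

0.5840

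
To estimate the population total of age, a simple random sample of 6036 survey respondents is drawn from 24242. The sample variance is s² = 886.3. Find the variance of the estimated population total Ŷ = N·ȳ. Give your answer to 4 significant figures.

Var(Ŷ) = N²·Var(ȳ) = N²·(1 − n/N)·s²/n.
f = 6036/24242 = 0.24898936; Var(ȳ) = 0.75101064·886.3/6036 = 0.11027514.
Var(Ŷ) = 24242² · 0.11027514 = 6.4805895 × 10^7.

6.481 × 10^7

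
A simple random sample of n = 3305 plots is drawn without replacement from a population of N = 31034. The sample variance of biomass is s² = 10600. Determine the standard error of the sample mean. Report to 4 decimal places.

Under SRS without replacement, Var(ȳ) = (1 − f)·s²/n with f = n/N = 3305/31034 = 0.10649610.
Var(ȳ) = (1 − 0.10649610)·10600/3305 = 0.89350390·3.2072617 = 2.8657009.
SE(ȳ) = √(2.8657009) = 1.6928.

1.6928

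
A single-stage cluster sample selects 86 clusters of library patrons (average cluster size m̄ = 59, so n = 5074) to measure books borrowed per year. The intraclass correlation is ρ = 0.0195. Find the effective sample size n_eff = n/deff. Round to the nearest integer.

deff = 1 + (59 − 1)·0.0195 = 1 + 1.131 = 2.131.
n_eff = 5074 / 2.131 = 2381.

2381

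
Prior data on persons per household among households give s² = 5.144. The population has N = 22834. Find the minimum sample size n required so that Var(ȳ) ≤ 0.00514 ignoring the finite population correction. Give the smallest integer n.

1001

Without fpc, n₀ = s²/D = 5.144/0.00514 = 1000.7782.
Rounding up, n = 1001.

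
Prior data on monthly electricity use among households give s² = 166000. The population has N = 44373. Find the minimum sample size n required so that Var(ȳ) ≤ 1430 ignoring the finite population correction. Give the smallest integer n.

117

Without fpc, n₀ = s²/D = 166000/1430 = 116.0839.
Rounding up, n = 117.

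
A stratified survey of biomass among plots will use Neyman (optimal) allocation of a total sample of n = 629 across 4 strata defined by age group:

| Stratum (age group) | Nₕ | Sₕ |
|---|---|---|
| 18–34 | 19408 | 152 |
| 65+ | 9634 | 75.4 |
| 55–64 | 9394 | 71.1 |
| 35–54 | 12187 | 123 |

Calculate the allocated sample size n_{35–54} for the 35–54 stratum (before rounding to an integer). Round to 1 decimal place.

Neyman allocation: nₕ = n·NₕSₕ / Σⱼ NⱼSⱼ.
Σ NⱼSⱼ = 19408·152 + 9634·75.4 + 9394·71.1 + 12187·123 = 5.843334 × 10^6.
n_{35–54} = 629·12187·123 / (5.843334 × 10^6) = 161.4.

161.4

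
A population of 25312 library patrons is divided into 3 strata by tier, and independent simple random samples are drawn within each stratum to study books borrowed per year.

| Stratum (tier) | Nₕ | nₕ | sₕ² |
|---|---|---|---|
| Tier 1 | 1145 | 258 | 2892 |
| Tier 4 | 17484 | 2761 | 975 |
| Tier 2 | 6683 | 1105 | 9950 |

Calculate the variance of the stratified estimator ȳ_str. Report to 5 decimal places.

Var(ȳ_str) = Σₕ Wₕ²(1 − fₕ)sₕ²/nₕ with Wₕ = Nₕ/N, N = 25312.
Tier 1: Wₕ = 0.04523546; term = 0.04523546²·(1 − 0.22532751)·2892/258 = 0.017768664.
Tier 4: Wₕ = 0.69073957; term = 0.69073957²·(1 − 0.15791581)·975/2761 = 0.1418804.
Tier 2: Wₕ = 0.26402497; term = 0.26402497²·(1 − 0.16534490)·9950/1105 = 0.5239114.
Sum = 0.68356046.

0.68356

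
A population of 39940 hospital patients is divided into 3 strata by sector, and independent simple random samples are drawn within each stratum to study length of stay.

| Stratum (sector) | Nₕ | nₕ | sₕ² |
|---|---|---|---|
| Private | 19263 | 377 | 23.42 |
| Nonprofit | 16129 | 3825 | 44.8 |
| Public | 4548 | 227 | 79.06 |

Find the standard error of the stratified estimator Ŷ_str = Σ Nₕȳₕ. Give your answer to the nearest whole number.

5636

Var(Ŷ_str) = Σₕ Nₕ²(1 − fₕ)sₕ²/nₕ.
Private: 19263²·(1 − 377/19263)·23.42/377 = 2.2600053 × 10^7.
Nonprofit: 16129²·(1 − 3825/16129)·44.8/3825 = 2.3243437 × 10^6.
Public: 4548²·(1 − 227/4548)·79.06/227 = 6.8444046 × 10^6.
Sum = 3.1768801 × 10^7.
SE = √(3.1768801 × 10^7) = 5636.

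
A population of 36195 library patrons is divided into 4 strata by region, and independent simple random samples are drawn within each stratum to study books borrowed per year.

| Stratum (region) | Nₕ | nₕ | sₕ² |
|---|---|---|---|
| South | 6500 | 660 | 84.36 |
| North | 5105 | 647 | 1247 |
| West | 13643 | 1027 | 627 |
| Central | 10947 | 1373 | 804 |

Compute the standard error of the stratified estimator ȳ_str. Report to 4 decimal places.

Var(ȳ_str) = Σₕ Wₕ²(1 − fₕ)sₕ²/nₕ with Wₕ = Nₕ/N, N = 36195.
South: Wₕ = 0.17958282; term = 0.17958282²·(1 − 0.10153846)·84.36/660 = 0.0037035795.
North: Wₕ = 0.14104158; term = 0.14104158²·(1 − 0.12673849)·1247/647 = 0.033481185.
West: Wₕ = 0.37693052; term = 0.37693052²·(1 − 0.07527670)·627/1027 = 0.08021055.
Central: Wₕ = 0.30244509; term = 0.30244509²·(1 − 0.12542249)·804/1373 = 0.046846472.
Sum = 0.16424179.
SE = √(0.16424179) = 0.4053.

0.4053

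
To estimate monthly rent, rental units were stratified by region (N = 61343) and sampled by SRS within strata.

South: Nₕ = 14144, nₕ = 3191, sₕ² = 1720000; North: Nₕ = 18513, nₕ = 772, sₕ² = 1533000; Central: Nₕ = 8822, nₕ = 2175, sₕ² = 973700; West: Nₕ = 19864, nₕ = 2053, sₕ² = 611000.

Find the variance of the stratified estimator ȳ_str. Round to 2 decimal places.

Var(ȳ_str) = Σₕ Wₕ²(1 − fₕ)sₕ²/nₕ with Wₕ = Nₕ/N, N = 61343.
South: Wₕ = 0.23057236; term = 0.23057236²·(1 − 0.22560803)·1720000/3191 = 22.191004.
North: Wₕ = 0.30179483; term = 0.30179483²·(1 − 0.04170043)·1533000/772 = 173.32042.
Central: Wₕ = 0.14381429; term = 0.14381429²·(1 − 0.24654273)·973700/2175 = 6.9763557.
West: Wₕ = 0.32381853; term = 0.32381853²·(1 − 0.10335280)·611000/2053 = 27.981903.
Sum = 230.46968.

230.47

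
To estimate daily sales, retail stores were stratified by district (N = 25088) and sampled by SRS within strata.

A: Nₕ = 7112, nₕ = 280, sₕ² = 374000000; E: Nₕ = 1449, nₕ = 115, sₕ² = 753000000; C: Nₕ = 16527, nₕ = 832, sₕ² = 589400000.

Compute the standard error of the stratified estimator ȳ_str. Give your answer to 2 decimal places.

Var(ȳ_str) = Σₕ Wₕ²(1 − fₕ)sₕ²/nₕ with Wₕ = Nₕ/N, N = 25088.
A: Wₕ = 0.28348214; term = 0.28348214²·(1 − 0.03937008)·374000000/280 = 103114.82.
E: Wₕ = 0.05775670; term = 0.05775670²·(1 − 0.07936508)·753000000/115 = 20108.944.
C: Wₕ = 0.65876116; term = 0.65876116²·(1 − 0.05034186)·589400000/832 = 291951.07.
Sum = 415174.83.
SE = √(415174.83) = 644.34.

644.34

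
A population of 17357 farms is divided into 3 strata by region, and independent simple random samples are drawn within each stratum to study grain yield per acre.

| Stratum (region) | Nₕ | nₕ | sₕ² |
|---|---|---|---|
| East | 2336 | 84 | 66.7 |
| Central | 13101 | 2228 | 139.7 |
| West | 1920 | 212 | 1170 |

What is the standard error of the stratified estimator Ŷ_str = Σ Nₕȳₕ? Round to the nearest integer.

Var(Ŷ_str) = Σₕ Nₕ²(1 − fₕ)sₕ²/nₕ.
East: 2336²·(1 − 84/2336)·66.7/84 = 4.1772241 × 10^6.
Central: 13101²·(1 − 2228/13101)·139.7/2228 = 8.9317191 × 10^6.
West: 1920²·(1 − 212/1920)·1170/212 = 1.8098355 × 10^7.
Sum = 3.1207298 × 10^7.
SE = √(3.1207298 × 10^7) = 5586.

5586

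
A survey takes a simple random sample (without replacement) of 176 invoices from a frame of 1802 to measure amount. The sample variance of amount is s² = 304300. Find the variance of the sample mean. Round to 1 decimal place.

Under SRS without replacement, Var(ȳ) = (1 − f)·s²/n with f = n/N = 176/1802 = 0.09766926.
Var(ȳ) = (1 − 0.09766926)·304300/176 = 0.90233074·1728.9773 = 1560.1093.

1560.1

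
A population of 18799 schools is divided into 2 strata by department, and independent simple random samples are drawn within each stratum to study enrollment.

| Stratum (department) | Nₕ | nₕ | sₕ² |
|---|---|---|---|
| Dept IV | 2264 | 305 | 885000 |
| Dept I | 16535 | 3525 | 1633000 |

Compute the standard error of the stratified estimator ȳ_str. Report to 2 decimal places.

17.84

Var(ȳ_str) = Σₕ Wₕ²(1 − fₕ)sₕ²/nₕ with Wₕ = Nₕ/N, N = 18799.
Dept IV: Wₕ = 0.12043194; term = 0.12043194²·(1 − 0.13471731)·885000/305 = 36.415376.
Dept I: Wₕ = 0.87956806; term = 0.87956806²·(1 − 0.21318415)·1633000/3525 = 281.99348.
Sum = 318.40886.
SE = √(318.40886) = 17.84.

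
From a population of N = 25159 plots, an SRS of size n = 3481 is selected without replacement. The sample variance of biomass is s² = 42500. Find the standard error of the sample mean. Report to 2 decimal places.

3.24

Under SRS without replacement, Var(ȳ) = (1 − f)·s²/n with f = n/N = 3481/25159 = 0.13836003.
Var(ȳ) = (1 − 0.13836003)·42500/3481 = 0.86163997·12.209135 = 10.519879.
SE(ȳ) = √(10.519879) = 3.24.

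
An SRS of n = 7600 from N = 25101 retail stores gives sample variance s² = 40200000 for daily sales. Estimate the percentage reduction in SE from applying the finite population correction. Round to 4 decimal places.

16.5001

f = n/N = 7600/25101 = 0.30277678.
SE_no-fpc = √(s²/n) = 72.728768; SE_fpc = √((1−f)s²/n) = 60.728444.
Ratio = √(1−f) = 0.83499893. Reduction = 100·(1 − 0.83499893) = 16.5001%.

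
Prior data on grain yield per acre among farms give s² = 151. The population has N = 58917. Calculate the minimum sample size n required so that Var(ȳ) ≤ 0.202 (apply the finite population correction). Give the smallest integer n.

Without fpc, n₀ = s²/D = 151/0.202 = 747.5248.
With fpc, (1 − n/N)·s²/n ≤ D requires n ≥ n₀/(1 + n₀/N) = 747.5248/(1 + 747.5248/58917) = 738.1592.
Rounding up, n = 739.

739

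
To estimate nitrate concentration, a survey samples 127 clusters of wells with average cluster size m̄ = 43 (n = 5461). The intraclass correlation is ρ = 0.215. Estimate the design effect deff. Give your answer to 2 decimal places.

deff = 1 + (43 − 1)·0.215 = 1 + 9.03 = 10.03.

10.03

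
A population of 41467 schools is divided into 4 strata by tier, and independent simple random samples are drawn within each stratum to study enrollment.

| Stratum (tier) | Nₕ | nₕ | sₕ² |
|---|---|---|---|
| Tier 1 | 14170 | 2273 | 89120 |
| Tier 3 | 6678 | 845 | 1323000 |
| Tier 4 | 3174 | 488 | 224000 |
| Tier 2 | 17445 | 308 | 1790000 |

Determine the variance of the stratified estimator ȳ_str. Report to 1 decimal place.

1052.0

Var(ȳ_str) = Σₕ Wₕ²(1 − fₕ)sₕ²/nₕ with Wₕ = Nₕ/N, N = 41467.
Tier 1: Wₕ = 0.34171751; term = 0.34171751²·(1 − 0.16040932)·89120/2273 = 3.8439508.
Tier 3: Wₕ = 0.16104372; term = 0.16104372²·(1 − 0.12653489)·1323000/845 = 35.467967.
Tier 4: Wₕ = 0.07654279; term = 0.07654279²·(1 − 0.15374921)·224000/488 = 2.2758094.
Tier 2: Wₕ = 0.42069598; term = 0.42069598²·(1 − 0.01765549)·1790000/308 = 1010.4221.
Sum = 1052.0098.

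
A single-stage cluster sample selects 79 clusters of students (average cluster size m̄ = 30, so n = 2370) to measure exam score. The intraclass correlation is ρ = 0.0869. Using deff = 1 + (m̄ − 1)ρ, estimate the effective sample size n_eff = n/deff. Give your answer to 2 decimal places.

673.28

deff = 1 + (30 − 1)·0.0869 = 1 + 2.5201 = 3.5201.
n_eff = 2370 / 3.5201 = 673.28.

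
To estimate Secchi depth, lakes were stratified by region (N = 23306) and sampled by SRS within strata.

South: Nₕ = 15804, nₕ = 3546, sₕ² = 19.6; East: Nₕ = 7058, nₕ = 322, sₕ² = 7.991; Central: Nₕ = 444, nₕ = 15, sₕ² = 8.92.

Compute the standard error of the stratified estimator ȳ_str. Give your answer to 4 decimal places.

0.0660

Var(ȳ_str) = Σₕ Wₕ²(1 − fₕ)sₕ²/nₕ with Wₕ = Nₕ/N, N = 23306.
South: Wₕ = 0.67810864; term = 0.67810864²·(1 − 0.22437358)·19.6/3546 = 0.0019713716.
East: Wₕ = 0.30284047; term = 0.30284047²·(1 − 0.04562199)·7.991/322 = 0.0021721685.
Central: Wₕ = 0.01905089; term = 0.01905089²·(1 − 0.03378378)·8.92/15 = 2.0853472 × 10^-4.
Sum = 0.0043520748.
SE = √(0.0043520748) = 0.0660.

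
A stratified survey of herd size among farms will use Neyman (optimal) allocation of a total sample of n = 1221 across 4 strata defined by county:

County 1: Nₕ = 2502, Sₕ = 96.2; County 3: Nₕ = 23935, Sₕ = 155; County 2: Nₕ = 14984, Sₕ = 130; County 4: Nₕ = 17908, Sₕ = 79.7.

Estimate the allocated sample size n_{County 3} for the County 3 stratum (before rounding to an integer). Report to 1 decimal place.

Neyman allocation: nₕ = n·NₕSₕ / Σⱼ NⱼSⱼ.
Σ NⱼSⱼ = 2502·96.2 + 23935·155 + 14984·130 + 17908·79.7 = 7.325805 × 10^6.
n_{County 3} = 1221·23935·155 / (7.325805 × 10^6) = 618.3.

618.3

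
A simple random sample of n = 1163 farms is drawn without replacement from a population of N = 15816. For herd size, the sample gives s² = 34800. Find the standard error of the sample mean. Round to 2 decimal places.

Under SRS without replacement, Var(ȳ) = (1 − f)·s²/n with f = n/N = 1163/15816 = 0.07353313.
Var(ȳ) = (1 − 0.07353313)·34800/1163 = 0.92646687·29.922614 = 27.72231.
SE(ȳ) = √(27.72231) = 5.27.

5.27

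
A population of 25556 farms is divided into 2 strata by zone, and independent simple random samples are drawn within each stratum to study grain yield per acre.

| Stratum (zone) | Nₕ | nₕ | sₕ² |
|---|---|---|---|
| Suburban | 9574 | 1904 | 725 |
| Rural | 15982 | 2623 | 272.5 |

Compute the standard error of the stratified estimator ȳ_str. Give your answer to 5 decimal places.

0.27708

Var(ȳ_str) = Σₕ Wₕ²(1 − fₕ)sₕ²/nₕ with Wₕ = Nₕ/N, N = 25556.
Suburban: Wₕ = 0.37462827; term = 0.37462827²·(1 − 0.19887194)·725/1904 = 0.042812845.
Rural: Wₕ = 0.62537173; term = 0.62537173²·(1 − 0.16412214)·272.5/2623 = 0.033961552.
Sum = 0.076774397.
SE = √(0.076774397) = 0.27708.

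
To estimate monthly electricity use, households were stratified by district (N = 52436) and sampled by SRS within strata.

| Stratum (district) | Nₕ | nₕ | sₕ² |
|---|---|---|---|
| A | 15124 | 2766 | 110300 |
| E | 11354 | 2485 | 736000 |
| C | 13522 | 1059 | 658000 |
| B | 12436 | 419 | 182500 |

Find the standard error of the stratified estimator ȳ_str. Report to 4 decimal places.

Var(ȳ_str) = Σₕ Wₕ²(1 − fₕ)sₕ²/nₕ with Wₕ = Nₕ/N, N = 52436.
A: Wₕ = 0.28842780; term = 0.28842780²·(1 − 0.18288812)·110300/2766 = 2.7106852.
E: Wₕ = 0.21653063; term = 0.21653063²·(1 − 0.21886560)·736000/2485 = 10.847155.
C: Wₕ = 0.25787627; term = 0.25787627²·(1 − 0.07831682)·658000/1059 = 38.08328.
B: Wₕ = 0.23716531; term = 0.23716531²·(1 − 0.03369251)·182500/419 = 23.67372.
Sum = 75.31484.
SE = √(75.31484) = 8.6784.

8.6784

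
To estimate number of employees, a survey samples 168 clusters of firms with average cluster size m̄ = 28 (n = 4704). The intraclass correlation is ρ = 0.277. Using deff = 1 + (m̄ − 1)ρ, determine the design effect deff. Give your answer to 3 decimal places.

8.479

deff = 1 + (28 − 1)·0.277 = 1 + 7.479 = 8.479.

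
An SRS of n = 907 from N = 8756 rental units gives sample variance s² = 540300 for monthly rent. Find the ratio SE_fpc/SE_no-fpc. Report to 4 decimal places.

f = n/N = 907/8756 = 0.10358611.
SE_no-fpc = √(s²/n) = 24.406968; SE_fpc = √((1−f)s²/n) = 23.108307.
Ratio = √(1−f) = 0.94679136.

0.9468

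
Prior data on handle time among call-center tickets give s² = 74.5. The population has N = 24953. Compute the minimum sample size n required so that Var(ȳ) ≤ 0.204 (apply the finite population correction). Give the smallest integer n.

Without fpc, n₀ = s²/D = 74.5/0.204 = 365.1961.
With fpc, (1 − n/N)·s²/n ≤ D requires n ≥ n₀/(1 + n₀/N) = 365.1961/(1 + 365.1961/24953) = 359.9284.
Rounding up, n = 360.

360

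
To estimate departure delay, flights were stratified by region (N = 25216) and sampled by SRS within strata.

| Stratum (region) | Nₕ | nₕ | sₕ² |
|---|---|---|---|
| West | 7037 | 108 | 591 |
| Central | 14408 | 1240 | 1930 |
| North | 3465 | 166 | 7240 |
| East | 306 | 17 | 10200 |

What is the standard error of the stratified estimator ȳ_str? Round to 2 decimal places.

Var(ȳ_str) = Σₕ Wₕ²(1 − fₕ)sₕ²/nₕ with Wₕ = Nₕ/N, N = 25216.
West: Wₕ = 0.27906885; term = 0.27906885²·(1 − 0.01534745)·591/108 = 0.41963282.
Central: Wₕ = 0.57138325; term = 0.57138325²·(1 − 0.08606330)·1930/1240 = 0.46441555.
North: Wₕ = 0.13741275; term = 0.13741275²·(1 − 0.04790765)·7240/166 = 0.78408589.
East: Wₕ = 0.01213515; term = 0.01213515²·(1 − 0.05555556)·10200/17 = 0.083448422.
Sum = 1.7515827.
SE = √(1.7515827) = 1.32.

1.32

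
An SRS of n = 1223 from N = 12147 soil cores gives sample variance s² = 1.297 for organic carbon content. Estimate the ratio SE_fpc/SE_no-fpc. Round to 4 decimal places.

0.9483

f = n/N = 1223/12147 = 0.10068330.
SE_no-fpc = √(s²/n) = 0.032565426; SE_fpc = √((1−f)s²/n) = 0.030882545.
Ratio = √(1−f) = 0.94832310.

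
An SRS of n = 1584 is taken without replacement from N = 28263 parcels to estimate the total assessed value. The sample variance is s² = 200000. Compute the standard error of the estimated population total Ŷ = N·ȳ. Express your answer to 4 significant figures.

308600

Var(Ŷ) = N²·Var(ȳ) = N²·(1 − n/N)·s²/n.
f = 1584/28263 = 0.05604501; Var(ȳ) = 0.94395499·200000/1584 = 119.18624.
Var(Ŷ) = 28263² · 119.18624 = 9.5205631 × 10^10.
SE(Ŷ) = √(9.5205631 × 10^10) = 308600.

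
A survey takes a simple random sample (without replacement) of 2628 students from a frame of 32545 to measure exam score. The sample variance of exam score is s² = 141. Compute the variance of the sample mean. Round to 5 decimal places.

Under SRS without replacement, Var(ȳ) = (1 − f)·s²/n with f = n/N = 2628/32545 = 0.08074973.
Var(ȳ) = (1 − 0.08074973)·141/2628 = 0.91925027·0.053652968 = 0.049320505.

0.04932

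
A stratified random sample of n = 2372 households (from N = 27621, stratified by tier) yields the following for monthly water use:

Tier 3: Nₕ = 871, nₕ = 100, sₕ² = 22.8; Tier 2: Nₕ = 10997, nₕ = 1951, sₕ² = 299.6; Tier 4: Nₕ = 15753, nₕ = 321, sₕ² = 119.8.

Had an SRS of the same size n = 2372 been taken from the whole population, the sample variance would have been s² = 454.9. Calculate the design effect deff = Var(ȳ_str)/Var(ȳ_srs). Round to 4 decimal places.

Var(ȳ_str) = Σ Wₕ²(1−fₕ)sₕ²/nₕ with Wₕ = Nₕ/27621:
  Tier 3: (871/27621)²·(1−100/871)·22.8/100 = 2.0069132 × 10^-4
  Tier 2: (10997/27621)²·(1−1951/10997)·299.6/1951 = 0.020023341
  Tier 4: (15753/27621)²·(1−321/15753)·119.8/321 = 0.11892098
  → Var(ȳ_str) = 0.13914501.
Var(ȳ_srs) = (1 − 2372/27621)·454.9/2372 = 0.17530974.
deff = 0.13914501 / 0.17530974 = 0.7937.

0.7937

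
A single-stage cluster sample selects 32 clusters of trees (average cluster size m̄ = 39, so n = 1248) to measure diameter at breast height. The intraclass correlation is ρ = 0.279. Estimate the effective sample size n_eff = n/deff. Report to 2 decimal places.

deff = 1 + (39 − 1)·0.279 = 1 + 10.602 = 11.602.
n_eff = 1248 / 11.602 = 107.57.

107.57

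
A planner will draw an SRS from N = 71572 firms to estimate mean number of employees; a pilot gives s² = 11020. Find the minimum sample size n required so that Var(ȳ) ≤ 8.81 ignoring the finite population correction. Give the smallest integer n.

1251

Without fpc, n₀ = s²/D = 11020/8.81 = 1250.8513.
Rounding up, n = 1251.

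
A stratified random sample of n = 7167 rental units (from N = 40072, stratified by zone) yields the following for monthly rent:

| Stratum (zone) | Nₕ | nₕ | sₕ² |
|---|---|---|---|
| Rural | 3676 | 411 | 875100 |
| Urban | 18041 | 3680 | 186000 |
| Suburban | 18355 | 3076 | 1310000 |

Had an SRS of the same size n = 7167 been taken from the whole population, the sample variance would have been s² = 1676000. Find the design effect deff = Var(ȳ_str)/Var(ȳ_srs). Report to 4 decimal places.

0.5127

Var(ȳ_str) = Σ Wₕ²(1−fₕ)sₕ²/nₕ with Wₕ = Nₕ/40072:
  Rural: (3676/40072)²·(1−411/3676)·875100/411 = 15.914482
  Urban: (18041/40072)²·(1−3680/18041)·186000/3680 = 8.1550828
  Suburban: (18355/40072)²·(1−3076/18355)·1310000/3076 = 74.379327
  → Var(ȳ_str) = 98.448892.
Var(ȳ_srs) = (1 − 7167/40072)·1676000/7167 = 192.02487.
deff = 98.448892 / 192.02487 = 0.5127.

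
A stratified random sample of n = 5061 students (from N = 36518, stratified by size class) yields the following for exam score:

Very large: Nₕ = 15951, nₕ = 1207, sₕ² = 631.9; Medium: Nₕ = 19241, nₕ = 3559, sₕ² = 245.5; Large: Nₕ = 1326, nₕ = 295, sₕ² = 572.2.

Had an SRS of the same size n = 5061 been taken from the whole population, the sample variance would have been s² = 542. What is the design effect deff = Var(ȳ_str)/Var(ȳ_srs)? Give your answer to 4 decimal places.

Var(ȳ_str) = Σ Wₕ²(1−fₕ)sₕ²/nₕ with Wₕ = Nₕ/36518:
  Very large: (15951/36518)²·(1−1207/15951)·631.9/1207 = 0.092327346
  Medium: (19241/36518)²·(1−3559/19241)·245.5/3559 = 0.01560769
  Large: (1326/36518)²·(1−295/1326)·572.2/295 = 0.0019884472
  → Var(ȳ_str) = 0.10992348.
Var(ȳ_srs) = (1 − 5061/36518)·542/5061 = 0.092251464.
deff = 0.10992348 / 0.092251464 = 1.1916.

1.1916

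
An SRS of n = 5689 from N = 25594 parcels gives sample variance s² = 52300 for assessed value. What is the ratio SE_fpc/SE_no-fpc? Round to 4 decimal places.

f = n/N = 5689/25594 = 0.22227866.
SE_no-fpc = √(s²/n) = 3.0320257; SE_fpc = √((1−f)s²/n) = 2.6738983.
Ratio = √(1−f) = 0.88188511.

0.8819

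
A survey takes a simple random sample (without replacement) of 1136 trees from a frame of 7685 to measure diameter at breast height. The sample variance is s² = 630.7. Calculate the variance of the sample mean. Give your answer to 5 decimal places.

0.47312

Under SRS without replacement, Var(ȳ) = (1 − f)·s²/n with f = n/N = 1136/7685 = 0.14782043.
Var(ȳ) = (1 − 0.14782043)·630.7/1136 = 0.85217957·0.55519366 = 0.4731247.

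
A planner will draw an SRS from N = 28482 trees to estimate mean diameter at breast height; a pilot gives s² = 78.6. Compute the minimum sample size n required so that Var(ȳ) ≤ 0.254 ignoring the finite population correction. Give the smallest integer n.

310

Without fpc, n₀ = s²/D = 78.6/0.254 = 309.4488.
Rounding up, n = 310.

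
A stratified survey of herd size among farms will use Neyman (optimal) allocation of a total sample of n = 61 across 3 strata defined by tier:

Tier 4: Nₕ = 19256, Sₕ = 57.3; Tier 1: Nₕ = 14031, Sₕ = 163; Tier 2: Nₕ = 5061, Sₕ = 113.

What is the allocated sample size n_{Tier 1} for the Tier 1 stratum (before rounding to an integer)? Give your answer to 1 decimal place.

Neyman allocation: nₕ = n·NₕSₕ / Σⱼ NⱼSⱼ.
Σ NⱼSⱼ = 19256·57.3 + 14031·163 + 5061·113 = 3.9623148 × 10^6.
n_{Tier 1} = 61·14031·163 / (3.9623148 × 10^6) = 35.2.

35.2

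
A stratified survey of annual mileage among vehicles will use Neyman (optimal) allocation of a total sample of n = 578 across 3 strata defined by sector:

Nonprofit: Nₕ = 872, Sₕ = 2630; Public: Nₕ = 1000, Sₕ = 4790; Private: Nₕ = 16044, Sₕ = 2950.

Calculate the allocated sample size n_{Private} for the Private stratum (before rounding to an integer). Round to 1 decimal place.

502.8

Neyman allocation: nₕ = n·NₕSₕ / Σⱼ NⱼSⱼ.
Σ NⱼSⱼ = 872·2630 + 1000·4790 + 16044·2950 = 5.441316 × 10^7.
n_{Private} = 578·16044·2950 / (5.441316 × 10^7) = 502.8.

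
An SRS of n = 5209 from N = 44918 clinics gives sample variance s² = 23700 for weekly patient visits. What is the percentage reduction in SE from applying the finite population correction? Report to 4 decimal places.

5.9770

f = n/N = 5209/44918 = 0.11596687.
SE_no-fpc = √(s²/n) = 2.1330302; SE_fpc = √((1−f)s²/n) = 2.0055397.
Ratio = √(1−f) = 0.94023036. Reduction = 100·(1 − 0.94023036) = 5.9770%.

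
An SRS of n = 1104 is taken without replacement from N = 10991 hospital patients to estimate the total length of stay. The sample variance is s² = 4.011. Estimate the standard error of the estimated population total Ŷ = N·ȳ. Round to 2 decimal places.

628.34

Var(Ŷ) = N²·Var(ȳ) = N²·(1 − n/N)·s²/n.
f = 1104/10991 = 0.10044582; Var(ȳ) = 0.89955418·4.011/1104 = 0.0032682172.
Var(Ŷ) = 10991² · 0.0032682172 = 394807.44.
SE(Ŷ) = √(394807.44) = 628.34.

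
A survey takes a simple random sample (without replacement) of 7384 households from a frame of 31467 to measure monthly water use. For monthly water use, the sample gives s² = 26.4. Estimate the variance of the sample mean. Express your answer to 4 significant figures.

0.002736

Under SRS without replacement, Var(ȳ) = (1 − f)·s²/n with f = n/N = 7384/31467 = 0.23465853.
Var(ȳ) = (1 − 0.23465853)·26.4/7384 = 0.76534147·0.0035752979 = 0.0027363238.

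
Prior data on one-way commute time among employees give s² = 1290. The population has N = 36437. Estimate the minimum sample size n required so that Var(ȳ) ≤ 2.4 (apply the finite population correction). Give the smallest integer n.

Without fpc, n₀ = s²/D = 1290/2.4 = 537.5000.
With fpc, (1 − n/N)·s²/n ≤ D requires n ≥ n₀/(1 + n₀/N) = 537.5000/(1 + 537.5000/36437) = 529.6863.
Rounding up, n = 530.

530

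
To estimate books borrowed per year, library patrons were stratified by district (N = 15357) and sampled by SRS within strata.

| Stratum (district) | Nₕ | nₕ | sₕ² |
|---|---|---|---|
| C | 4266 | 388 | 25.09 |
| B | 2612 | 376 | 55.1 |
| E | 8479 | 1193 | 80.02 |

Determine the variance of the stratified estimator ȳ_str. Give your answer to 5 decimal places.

0.02574

Var(ȳ_str) = Σₕ Wₕ²(1 − fₕ)sₕ²/nₕ with Wₕ = Nₕ/N, N = 15357.
C: Wₕ = 0.27778863; term = 0.27778863²·(1 − 0.09095171)·25.09/388 = 0.004536123.
B: Wₕ = 0.17008530; term = 0.17008530²·(1 − 0.14395100)·55.1/376 = 0.0036290751.
E: Wₕ = 0.55212607; term = 0.55212607²·(1 − 0.14070055)·80.02/1193 = 0.017570298.
Sum = 0.025735496.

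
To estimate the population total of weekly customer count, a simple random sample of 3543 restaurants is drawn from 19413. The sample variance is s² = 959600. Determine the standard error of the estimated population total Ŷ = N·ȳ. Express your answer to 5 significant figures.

Var(Ŷ) = N²·Var(ȳ) = N²·(1 − n/N)·s²/n.
f = 3543/19413 = 0.18250657; Var(ȳ) = 0.81749343·959600/3543 = 221.41312.
Var(Ŷ) = 19413² · 221.41312 = 8.344276 × 10^10.
SE(Ŷ) = √(8.344276 × 10^10) = 288860.

288860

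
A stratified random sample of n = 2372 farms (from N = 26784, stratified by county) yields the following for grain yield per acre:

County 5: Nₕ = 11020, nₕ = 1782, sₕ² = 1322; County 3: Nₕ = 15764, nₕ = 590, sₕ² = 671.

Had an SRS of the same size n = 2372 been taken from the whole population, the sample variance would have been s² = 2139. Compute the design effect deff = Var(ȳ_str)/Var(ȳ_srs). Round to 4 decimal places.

Var(ȳ_str) = Σ Wₕ²(1−fₕ)sₕ²/nₕ with Wₕ = Nₕ/26784:
  County 5: (11020/26784)²·(1−1782/11020)·1322/1782 = 0.10527674
  County 3: (15764/26784)²·(1−590/15764)·671/590 = 0.37921555
  → Var(ȳ_str) = 0.48449229.
Var(ȳ_srs) = (1 − 2372/26784)·2139/2372 = 0.82190955.
deff = 0.48449229 / 0.82190955 = 0.5895.

0.5895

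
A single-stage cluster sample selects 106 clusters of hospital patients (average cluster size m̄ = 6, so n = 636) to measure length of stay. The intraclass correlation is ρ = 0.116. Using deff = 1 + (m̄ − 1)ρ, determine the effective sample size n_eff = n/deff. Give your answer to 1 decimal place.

402.5

deff = 1 + (6 − 1)·0.116 = 1 + 0.58 = 1.58.
n_eff = 636 / 1.58 = 402.5.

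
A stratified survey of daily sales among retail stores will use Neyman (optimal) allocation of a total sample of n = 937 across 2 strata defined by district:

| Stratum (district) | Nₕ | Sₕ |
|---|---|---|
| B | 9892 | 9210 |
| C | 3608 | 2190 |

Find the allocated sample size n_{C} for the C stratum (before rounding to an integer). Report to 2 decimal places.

74.78

Neyman allocation: nₕ = n·NₕSₕ / Σⱼ NⱼSⱼ.
Σ NⱼSⱼ = 9892·9210 + 3608·2190 = 9.900684 × 10^7.
n_{C} = 937·3608·2190 / (9.900684 × 10^7) = 74.78.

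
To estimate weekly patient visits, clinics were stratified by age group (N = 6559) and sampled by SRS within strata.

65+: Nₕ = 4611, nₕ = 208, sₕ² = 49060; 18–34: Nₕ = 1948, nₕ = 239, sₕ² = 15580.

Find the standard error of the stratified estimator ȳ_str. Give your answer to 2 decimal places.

Var(ȳ_str) = Σₕ Wₕ²(1 − fₕ)sₕ²/nₕ with Wₕ = Nₕ/N, N = 6559.
65+: Wₕ = 0.70300351; term = 0.70300351²·(1 − 0.04510952)·49060/208 = 111.30963.
18–34: Wₕ = 0.29699649; term = 0.29699649²·(1 − 0.12268994)·15580/239 = 5.0445834.
Sum = 116.35421.
SE = √(116.35421) = 10.79.

10.79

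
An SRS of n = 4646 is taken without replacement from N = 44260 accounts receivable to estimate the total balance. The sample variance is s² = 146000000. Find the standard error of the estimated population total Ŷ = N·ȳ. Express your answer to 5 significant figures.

Var(Ŷ) = N²·Var(ȳ) = N²·(1 − n/N)·s²/n.
f = 4646/44260 = 0.10497063; Var(ȳ) = 0.89502937·146000000/4646 = 28126.192.
Var(Ŷ) = 44260² · 28126.192 = 5.5097736 × 10^13.
SE(Ŷ) = √(5.5097736 × 10^13) = 7.4228 × 10^6.

7.4228 × 10^6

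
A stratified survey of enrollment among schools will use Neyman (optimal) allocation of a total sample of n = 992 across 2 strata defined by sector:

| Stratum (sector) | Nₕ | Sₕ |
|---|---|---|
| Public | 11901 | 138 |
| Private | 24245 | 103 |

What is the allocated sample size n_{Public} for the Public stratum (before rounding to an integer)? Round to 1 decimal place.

393.6

Neyman allocation: nₕ = n·NₕSₕ / Σⱼ NⱼSⱼ.
Σ NⱼSⱼ = 11901·138 + 24245·103 = 4.139573 × 10^6.
n_{Public} = 992·11901·138 / (4.139573 × 10^6) = 393.6.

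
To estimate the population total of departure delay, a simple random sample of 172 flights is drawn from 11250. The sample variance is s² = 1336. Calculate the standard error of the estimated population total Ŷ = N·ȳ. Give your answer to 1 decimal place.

31113.3

Var(Ŷ) = N²·Var(ȳ) = N²·(1 − n/N)·s²/n.
f = 172/11250 = 0.01528889; Var(ȳ) = 0.98471111·1336/172 = 7.6486863.
Var(Ŷ) = 11250² · 7.6486863 = 9.6803686 × 10^8.
SE(Ŷ) = √(9.6803686 × 10^8) = 31113.3.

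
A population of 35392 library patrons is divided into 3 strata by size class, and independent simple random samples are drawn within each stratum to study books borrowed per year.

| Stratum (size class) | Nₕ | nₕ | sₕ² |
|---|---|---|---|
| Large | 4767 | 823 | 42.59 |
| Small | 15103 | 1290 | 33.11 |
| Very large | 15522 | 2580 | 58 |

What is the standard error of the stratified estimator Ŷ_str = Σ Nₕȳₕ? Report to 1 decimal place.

3292.9

Var(Ŷ_str) = Σₕ Nₕ²(1 − fₕ)sₕ²/nₕ.
Large: 4767²·(1 − 823/4767)·42.59/823 = 972948.52.
Small: 15103²·(1 − 1290/15103)·33.11/1290 = 5.354522 × 10^6.
Very large: 15522²·(1 − 2580/15522)·58/2580 = 4.5160357 × 10^6.
Sum = 1.0843506 × 10^7.
SE = √(1.0843506 × 10^7) = 3292.9.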